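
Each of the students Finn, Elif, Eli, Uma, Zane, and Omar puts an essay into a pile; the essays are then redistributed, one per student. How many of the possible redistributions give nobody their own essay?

265

Count assignments avoiding every fixed point. For any j of the 6 students fixed to their own essay, the other 6−j can be arranged in (6−j)! ways.
By inclusion–exclusion this is Σ_{j=0}^{6} (−1)^j C(6,j)·(6−j)!.
Computing: 720 − 720 + 360 − 120 + 30 − 6 + 1 = 265.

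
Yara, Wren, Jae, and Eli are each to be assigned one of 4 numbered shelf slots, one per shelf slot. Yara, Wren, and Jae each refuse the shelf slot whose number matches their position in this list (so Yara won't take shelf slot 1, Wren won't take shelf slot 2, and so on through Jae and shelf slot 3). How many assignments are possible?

Let Aᵢ (for i ∈ {1, 2, 3}) be the placements that put person i in their forbidden shelf slot. Any j of these fix j positions, leaving (4−j)! ways to fill the rest, and there are C(3,j) ways to pick which j.
By inclusion–exclusion, the number of valid placements is Σ_{j=0}^{3} (−1)^j C(3,j)·(4−j)!.
Computing: 24 − 18 + 6 − 1 = 11.

11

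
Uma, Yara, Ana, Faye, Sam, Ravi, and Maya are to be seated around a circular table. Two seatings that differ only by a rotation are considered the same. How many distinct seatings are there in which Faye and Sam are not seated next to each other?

All circular seatings of 7 people number (6)! = 720.
Those with Faye next to Sam: fuse the pair into one unit and seat 6 units around a circle — 2·(5)! = 240.
Subtracting, 720 − 240 = 480.

480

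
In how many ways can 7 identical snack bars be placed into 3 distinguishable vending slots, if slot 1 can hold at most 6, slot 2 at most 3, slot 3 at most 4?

19

By stars and bars, unrestricted non-negative solutions to x_1+…+x_3 = 7 number C(7+2,2) = 36.
Subtract solutions that violate a single cap (substitute x_i' = x_i − (cap_i+1)): x_1 ≥ 7 gives C(2,2) = 1; x_2 ≥ 4 gives C(5,2) = 10; x_3 ≥ 5 gives C(4,2) = 6. Together 17.
No two caps can be exceeded simultaneously, so the pair terms are all 0.
By inclusion–exclusion the count is 36 − 17 + 0 = 19.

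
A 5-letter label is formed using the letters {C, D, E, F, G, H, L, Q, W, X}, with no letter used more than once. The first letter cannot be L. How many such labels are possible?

27216

The first letter has 10−1 = 9 choices (anything except L).
The remaining 4 letters are filled from the other 9 symbols without repetition: 9 × 8 × 7 × 6 = 3024.
Total: 9 × 3024 = 27216.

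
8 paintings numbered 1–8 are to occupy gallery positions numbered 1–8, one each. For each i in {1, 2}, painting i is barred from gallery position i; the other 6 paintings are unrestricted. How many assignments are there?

Let Aᵢ (for i ∈ {1, 2}) be the placements that put painting i in its forbidden gallery position. Any j of these fix j positions, leaving (8−j)! ways to fill the rest, and there are C(2,j) ways to pick which j.
By inclusion–exclusion, the number of valid placements is Σ_{j=0}^{2} (−1)^j C(2,j)·(8−j)!.
Computing: 40320 − 10080 + 720 = 30960.

30960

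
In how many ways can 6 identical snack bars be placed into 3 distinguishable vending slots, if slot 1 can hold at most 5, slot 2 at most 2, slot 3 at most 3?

By stars and bars, unrestricted non-negative solutions to x_1+…+x_3 = 6 number C(6+2,2) = 28.
Subtract solutions that violate a single cap (substitute x_i' = x_i − (cap_i+1)): x_1 ≥ 6 gives C(2,2) = 1; x_2 ≥ 3 gives C(5,2) = 10; x_3 ≥ 4 gives C(4,2) = 6. Together 17.
No two caps can be exceeded simultaneously, so the pair terms are all 0.
By inclusion–exclusion the count is 28 − 17 + 0 = 11.

11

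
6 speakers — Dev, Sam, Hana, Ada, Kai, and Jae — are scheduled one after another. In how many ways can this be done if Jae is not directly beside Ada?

There are 6! = 720 arrangements in all. If Jae and Ada are adjacent, merging them into one block gives 2·(5)! = 240 arrangements.
So 720 − 240 = 480 arrangements keep them apart.

480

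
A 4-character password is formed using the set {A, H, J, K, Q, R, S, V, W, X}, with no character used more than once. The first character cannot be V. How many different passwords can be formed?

4536

The first character has 10−1 = 9 choices (anything except V).
The remaining 3 characters are filled from the other 9 symbols without repetition: 9 × 8 × 7 = 504.
Total: 9 × 504 = 4536.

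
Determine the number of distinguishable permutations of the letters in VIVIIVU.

Letter multiplicities in VIVIIVU: I×3, U×1, V×3.
Dividing 7! = 5040 by 3!·3! = 36 for the repeated letters gives 140.

140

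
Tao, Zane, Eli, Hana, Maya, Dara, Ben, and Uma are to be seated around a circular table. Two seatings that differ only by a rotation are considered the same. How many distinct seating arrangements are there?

5040

Fix one person's seat to break rotational symmetry; the remaining 7 people can be arranged in (7)! = 5040 ways.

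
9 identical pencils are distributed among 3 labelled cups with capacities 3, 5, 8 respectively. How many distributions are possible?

23

Ignoring the caps, the number of non-negative solutions to x_1+…+x_3 = 9 is C(11,2) = 55.
Subtract solutions that violate a single cap (substitute x_i' = x_i − (cap_i+1)): x_1 ≥ 4 gives C(7,2) = 21; x_2 ≥ 6 gives C(5,2) = 10; x_3 ≥ 9 gives C(2,2) = 1. Together 32.
No two caps can be exceeded simultaneously, so the pair terms are all 0.
By inclusion–exclusion the count is 55 − 32 + 0 = 23.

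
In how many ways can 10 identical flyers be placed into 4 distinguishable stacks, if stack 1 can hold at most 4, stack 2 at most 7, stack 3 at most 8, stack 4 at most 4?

Without the upper bounds there are C(13,3) = 286 ways to split 10 among 4 stacks.
Subtract solutions that violate a single cap (substitute x_i' = x_i − (cap_i+1)): x_1 ≥ 5 gives C(8,3) = 56; x_2 ≥ 8 gives C(5,3) = 10; x_3 ≥ 9 gives C(4,3) = 4; x_4 ≥ 5 gives C(8,3) = 56. Together 126.
Add back pairs where two caps are both exceeded: 0 + 0 + 1 + 0 + 0 + 0 = 1.
By inclusion–exclusion the count is 286 − 126 + 1 = 161.

161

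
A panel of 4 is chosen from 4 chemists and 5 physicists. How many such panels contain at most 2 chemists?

Split by how many chemists are chosen (0 through 2).
Sum: C(4,0)·C(5,4) + C(4,1)·C(5,3) + C(4,2)·C(5,2) = 5 + 40 + 60 = 105.

105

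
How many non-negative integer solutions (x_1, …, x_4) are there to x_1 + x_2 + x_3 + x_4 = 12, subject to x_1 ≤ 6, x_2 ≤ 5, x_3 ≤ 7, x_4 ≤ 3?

By stars and bars, unrestricted non-negative solutions to x_1+…+x_4 = 12 number C(12+3,3) = 455.
Subtract solutions that violate a single cap (substitute x_i' = x_i − (cap_i+1)): x_1 ≥ 7 gives C(8,3) = 56; x_2 ≥ 6 gives C(9,3) = 84; x_3 ≥ 8 gives C(7,3) = 35; x_4 ≥ 4 gives C(11,3) = 165. Together 340.
Add back pairs where two caps are both exceeded: 0 + 0 + 4 + 0 + 10 + 1 = 15.
By inclusion–exclusion the count is 455 − 340 + 15 = 130.

130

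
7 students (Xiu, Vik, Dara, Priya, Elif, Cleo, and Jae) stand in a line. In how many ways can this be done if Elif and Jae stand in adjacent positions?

1440

Place the 5 others and the Elif-Jae pair as 6 objects in a line; the pair has 2 internal arrangements.
That gives 2 × 6! = 2 × 720 = 1440.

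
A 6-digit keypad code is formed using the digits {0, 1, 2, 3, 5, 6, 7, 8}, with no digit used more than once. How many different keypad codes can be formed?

20160

With no repetition, fill the 6 digits in order: 8 choices, then 7, down to 3.
That product is 8 × 7 × 6 × 5 × 4 × 3 = 20160.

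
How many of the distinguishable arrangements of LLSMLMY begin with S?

60

With the first slot taken by S, it remains to arrange the other 6 letters (LLMLMY).
Those 6 letters have L appearing 3 times and M appearing twice, giving (6)!/(3!·2!) = 60.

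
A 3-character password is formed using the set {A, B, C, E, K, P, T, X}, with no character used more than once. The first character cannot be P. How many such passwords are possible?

294

The first character has 8−1 = 7 choices (anything except P).
The remaining 2 characters are filled from the other 7 symbols without repetition: 7 × 6 = 42.
Total: 7 × 42 = 294.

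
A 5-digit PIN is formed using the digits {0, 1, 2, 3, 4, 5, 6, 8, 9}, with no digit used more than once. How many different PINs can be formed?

This is a permutation of 5 out of 9: P(9,5) = 9!/4!.
9 × 8 × 7 × 6 × 5 = 15120.

15120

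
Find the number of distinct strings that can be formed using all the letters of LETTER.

180

Letter multiplicities in LETTER: E×2, L×1, R×1, T×2.
Dividing 6! = 720 by 2!·2! = 4 for the repeated letters gives 180.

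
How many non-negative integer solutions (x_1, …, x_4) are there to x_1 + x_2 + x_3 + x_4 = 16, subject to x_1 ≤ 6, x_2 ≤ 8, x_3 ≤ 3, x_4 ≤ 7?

125

By stars and bars, unrestricted non-negative solutions to x_1+…+x_4 = 16 number C(16+3,3) = 969.
Subtract solutions that violate a single cap (substitute x_i' = x_i − (cap_i+1)): x_1 ≥ 7 gives C(12,3) = 220; x_2 ≥ 9 gives C(10,3) = 120; x_3 ≥ 4 gives C(15,3) = 455; x_4 ≥ 8 gives C(11,3) = 165. Together 960.
Add back pairs where two caps are both exceeded: 1 + 56 + 4 + 20 + 0 + 35 = 116.
By inclusion–exclusion the count is 969 − 960 + 116 = 125.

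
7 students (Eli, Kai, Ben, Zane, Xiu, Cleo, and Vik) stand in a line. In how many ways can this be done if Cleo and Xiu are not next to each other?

3600

There are 7! = 5040 arrangements in all. If Cleo and Xiu are adjacent, merging them into one block gives 2·(6)! = 1440 arrangements.
Complementary counting: 5040 − 1440 = 3600.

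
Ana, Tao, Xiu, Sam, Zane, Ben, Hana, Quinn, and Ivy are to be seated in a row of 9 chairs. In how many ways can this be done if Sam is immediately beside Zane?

Treat {Sam, Zane} as a single unit. There are 8 units to order, and the pair itself can be ordered 2 ways.
So the count is 2·(8)! = 80640.

80640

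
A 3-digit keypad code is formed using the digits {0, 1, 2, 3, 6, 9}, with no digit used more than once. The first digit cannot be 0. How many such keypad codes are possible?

100

The first digit has 6−1 = 5 choices (anything except 0).
The remaining 2 digits are filled from the other 5 symbols without repetition: 5 × 4 = 20.
Total: 5 × 20 = 100.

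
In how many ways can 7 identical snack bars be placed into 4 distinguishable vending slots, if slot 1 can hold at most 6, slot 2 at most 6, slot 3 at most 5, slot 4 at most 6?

By stars and bars, unrestricted non-negative solutions to x_1+…+x_4 = 7 number C(7+3,3) = 120.
Subtract solutions that violate a single cap (substitute x_i' = x_i − (cap_i+1)): x_1 ≥ 7 gives C(3,3) = 1; x_2 ≥ 7 gives C(3,3) = 1; x_3 ≥ 6 gives C(4,3) = 4; x_4 ≥ 7 gives C(3,3) = 1. Together 7.
No two caps can be exceeded simultaneously, so the pair terms are all 0.
By inclusion–exclusion the count is 120 − 7 + 0 = 113.

113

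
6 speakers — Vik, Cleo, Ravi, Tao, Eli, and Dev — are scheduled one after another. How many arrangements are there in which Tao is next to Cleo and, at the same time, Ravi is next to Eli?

Treat {Tao,Cleo} as one block (2 orders) and {Ravi,Eli} as another (2 orders).
That leaves 4 units to arrange: 2 × 2 × 4! = 4 × 24 = 96.

96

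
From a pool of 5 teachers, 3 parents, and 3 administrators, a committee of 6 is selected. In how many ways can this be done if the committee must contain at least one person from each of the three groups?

Total 6-person selections from all 11: C(11,6) = 462.
Selections missing a whole group: no teachers → C(6,6) = 1; no parents → C(8,6) = 28; no administrators → C(8,6) = 28.
Add back selections omitting two groups (i.e. drawn from a single group): C(5,6) + C(3,6) + C(3,6) = 0.
By inclusion–exclusion: 462 − 57 + 0 = 405.

405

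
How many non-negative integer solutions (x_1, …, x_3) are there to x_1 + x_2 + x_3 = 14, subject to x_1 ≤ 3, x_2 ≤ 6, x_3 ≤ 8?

10

By stars and bars, unrestricted non-negative solutions to x_1+…+x_3 = 14 number C(14+2,2) = 120.
Subtract solutions that violate a single cap (substitute x_i' = x_i − (cap_i+1)): x_1 ≥ 4 gives C(12,2) = 66; x_2 ≥ 7 gives C(9,2) = 36; x_3 ≥ 9 gives C(7,2) = 21. Together 123.
Add back pairs where two caps are both exceeded: 10 + 3 + 0 = 13.
By inclusion–exclusion the count is 120 − 123 + 13 = 10.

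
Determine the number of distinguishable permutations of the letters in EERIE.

20

Letter multiplicities in EERIE: E×3, I×1, R×1.
The number of distinct arrangements is 5!/(3!) = 120/6 = 20.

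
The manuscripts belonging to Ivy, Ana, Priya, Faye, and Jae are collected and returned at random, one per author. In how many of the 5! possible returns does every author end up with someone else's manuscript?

44

Count assignments avoiding every fixed point. For any j of the 5 authors fixed to their own manuscript, the other 5−j can be arranged in (5−j)! ways.
By inclusion–exclusion this is Σ_{j=0}^{5} (−1)^j C(5,j)·(5−j)!.
Computing: 120 − 120 + 60 − 20 + 5 − 1 = 44.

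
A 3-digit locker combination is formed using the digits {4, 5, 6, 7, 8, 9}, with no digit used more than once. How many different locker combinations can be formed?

Choose and order 3 of the 6 symbols: the first digit has 6 options, the next 5, then 4.
That product is 6 × 5 × 4 = 120.

120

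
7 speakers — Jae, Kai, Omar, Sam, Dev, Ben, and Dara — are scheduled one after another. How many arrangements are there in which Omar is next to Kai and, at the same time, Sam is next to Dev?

Treat {Omar,Kai} as one block (2 orders) and {Sam,Dev} as another (2 orders).
That leaves 5 units to arrange: 2 × 2 × 5! = 4 × 120 = 480.

480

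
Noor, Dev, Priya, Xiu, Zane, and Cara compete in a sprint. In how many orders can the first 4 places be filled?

360

There are 6 choices for 1st place, 5 for 2nd, and so on down to 3 for position 4.
That gives 6 × 5 × 4 × 3 = 360.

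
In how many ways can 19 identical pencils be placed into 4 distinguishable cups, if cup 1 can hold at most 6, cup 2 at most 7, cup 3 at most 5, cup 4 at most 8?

115

Ignoring the caps, the number of non-negative solutions to x_1+…+x_4 = 19 is C(22,3) = 1540.
Subtract solutions that violate a single cap (substitute x_i' = x_i − (cap_i+1)): x_1 ≥ 7 gives C(15,3) = 455; x_2 ≥ 8 gives C(14,3) = 364; x_3 ≥ 6 gives C(16,3) = 560; x_4 ≥ 9 gives C(13,3) = 286. Together 1665.
Add back pairs where two caps are both exceeded: 35 + 84 + 20 + 56 + 10 + 35 = 240.
By inclusion–exclusion the count is 1540 − 1665 + 240 = 115.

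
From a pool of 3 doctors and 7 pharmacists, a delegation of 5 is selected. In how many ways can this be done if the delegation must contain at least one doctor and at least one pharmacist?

231

Unrestricted: C(10,5) = 252 ways to pick any 5 of the 10.
Subtract selections that omit an entire group: no doctors → C(7,5) = 21; no pharmacists → C(3,5) = 0.
Both groups omitted at once is impossible, so 252 − 21 = 231.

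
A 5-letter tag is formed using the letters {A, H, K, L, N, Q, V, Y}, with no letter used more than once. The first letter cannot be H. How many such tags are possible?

5880

The first letter has 8−1 = 7 choices (anything except H).
The remaining 4 letters are filled from the other 7 symbols without repetition: 7 × 6 × 5 × 4 = 840.
Total: 7 × 840 = 5880.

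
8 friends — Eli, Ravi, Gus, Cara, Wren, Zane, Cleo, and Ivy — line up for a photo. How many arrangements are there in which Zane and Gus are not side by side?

There are 8! = 40320 arrangements in all. If Zane and Gus are adjacent, merging them into one block gives 2·(7)! = 10080 arrangements.
Complementary counting: 40320 − 10080 = 30240.

30240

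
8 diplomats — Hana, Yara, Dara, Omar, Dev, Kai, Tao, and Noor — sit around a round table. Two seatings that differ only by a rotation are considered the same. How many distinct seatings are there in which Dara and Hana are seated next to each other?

Glue Dara and Hana into a block (2 internal orders). Seating 7 units around a circle gives (6)! arrangements.
So 2 × (6)! = 2 × 720 = 1440.

1440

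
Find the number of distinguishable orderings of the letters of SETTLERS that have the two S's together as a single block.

1260

Treat the 2 copies of S as a single block. The multiset to arrange is then {SS, E, E, L, R, T, T}, 7 items in all.
That gives (7)!/(2!·2!) = 1260 arrangements.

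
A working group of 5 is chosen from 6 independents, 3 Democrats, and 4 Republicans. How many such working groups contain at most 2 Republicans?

1134

Split by how many Republicans are chosen (0 through 2).
Sum: C(4,0)·C(9,5) + C(4,1)·C(9,4) + C(4,2)·C(9,3) = 126 + 504 + 504 = 1134.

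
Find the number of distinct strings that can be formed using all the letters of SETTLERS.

SETTLERS has 8 letters with E appearing twice, S appearing twice, and T appearing twice.
The number of distinct arrangements is 8!/(2!·2!·2!) = 40320/8 = 5040.

5040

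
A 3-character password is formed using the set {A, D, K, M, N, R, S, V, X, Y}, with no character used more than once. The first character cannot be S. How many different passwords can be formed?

The first character has 10−1 = 9 choices (anything except S).
The remaining 2 characters are filled from the other 9 symbols without repetition: 9 × 8 = 72.
Total: 9 × 72 = 648.

648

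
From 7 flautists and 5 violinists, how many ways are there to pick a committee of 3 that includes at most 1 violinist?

Split by how many violinists are chosen (0 through 1).
Sum: C(5,0)·C(7,3) + C(5,1)·C(7,2) = 35 + 105 = 140.

140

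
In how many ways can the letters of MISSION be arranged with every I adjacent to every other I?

Treat the 2 copies of I as a single block. The multiset to arrange is then {II, M, N, O, S, S}, 6 items in all.
That gives (6)!/(2!) = 360 arrangements.

360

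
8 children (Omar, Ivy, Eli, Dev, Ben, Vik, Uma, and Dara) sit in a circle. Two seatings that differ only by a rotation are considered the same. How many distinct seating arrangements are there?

Fix one person's seat to break rotational symmetry; the remaining 7 people can be arranged in (7)! = 5040 ways.

5040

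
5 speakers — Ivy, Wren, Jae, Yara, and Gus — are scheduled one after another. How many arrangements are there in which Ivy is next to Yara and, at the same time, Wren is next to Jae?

24

Treat {Ivy,Yara} as one block (2 orders) and {Wren,Jae} as another (2 orders).
That leaves 3 units to arrange: 2 × 2 × 3! = 4 × 6 = 24.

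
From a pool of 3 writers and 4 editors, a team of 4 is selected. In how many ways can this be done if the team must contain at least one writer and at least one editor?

With no constraint there are C(7,4) = 35 possible selections.
Subtract selections that omit an entire group: no writers → C(4,4) = 1; no editors → C(3,4) = 0.
Both groups omitted at once is impossible, so 35 − 1 = 34.

34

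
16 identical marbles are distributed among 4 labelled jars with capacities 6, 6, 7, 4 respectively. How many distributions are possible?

108

By stars and bars, unrestricted non-negative solutions to x_1+…+x_4 = 16 number C(16+3,3) = 969.
Subtract solutions that violate a single cap (substitute x_i' = x_i − (cap_i+1)): x_1 ≥ 7 gives C(12,3) = 220; x_2 ≥ 7 gives C(12,3) = 220; x_3 ≥ 8 gives C(11,3) = 165; x_4 ≥ 5 gives C(14,3) = 364. Together 969.
Add back pairs where two caps are both exceeded: 10 + 4 + 35 + 4 + 35 + 20 = 108.
By inclusion–exclusion the count is 969 − 969 + 108 = 108.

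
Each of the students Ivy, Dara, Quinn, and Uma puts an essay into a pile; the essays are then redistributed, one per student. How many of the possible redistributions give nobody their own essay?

9

Let Aᵢ be the assignments in which student i gets their own essay. We want the size of the complement of A₁∪…∪A_4.
By inclusion–exclusion this is Σ_{j=0}^{4} (−1)^j C(4,j)·(4−j)!.
Computing: 24 − 24 + 12 − 4 + 1 = 9.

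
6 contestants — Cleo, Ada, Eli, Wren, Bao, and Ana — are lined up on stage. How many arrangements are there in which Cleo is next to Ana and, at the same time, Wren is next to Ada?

96

Treat {Cleo,Ana} as one block (2 orders) and {Wren,Ada} as another (2 orders).
That leaves 4 units to arrange: 2 × 2 × 4! = 4 × 24 = 96.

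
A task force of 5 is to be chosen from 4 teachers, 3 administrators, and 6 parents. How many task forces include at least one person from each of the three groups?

Total 5-person selections from all 13: C(13,5) = 1287.
Selections missing a whole group: no teachers → C(9,5) = 126; no administrators → C(10,5) = 252; no parents → C(7,5) = 21.
Add back selections omitting two groups (i.e. drawn from a single group): C(4,5) + C(3,5) + C(6,5) = 6.
By inclusion–exclusion: 1287 − 399 + 6 = 894.

894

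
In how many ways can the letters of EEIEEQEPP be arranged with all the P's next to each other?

336

Treat the 2 copies of P as a single block. The multiset to arrange is then {PP, E, E, E, E, E, I, Q}, 8 items in all.
That gives (8)!/(5!) = 336 arrangements.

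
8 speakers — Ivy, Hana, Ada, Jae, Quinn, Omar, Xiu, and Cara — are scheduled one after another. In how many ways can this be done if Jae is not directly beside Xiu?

There are 8! = 40320 arrangements in all. If Jae and Xiu are adjacent, merging them into one block gives 2·(7)! = 10080 arrangements.
So 40320 − 10080 = 30240 arrangements keep them apart.

30240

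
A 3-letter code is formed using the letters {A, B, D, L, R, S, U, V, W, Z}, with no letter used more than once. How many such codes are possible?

720

With no repetition, fill the 3 letters in order: 10 choices, then 9, down to 8.
10 × 9 × 8 = 720.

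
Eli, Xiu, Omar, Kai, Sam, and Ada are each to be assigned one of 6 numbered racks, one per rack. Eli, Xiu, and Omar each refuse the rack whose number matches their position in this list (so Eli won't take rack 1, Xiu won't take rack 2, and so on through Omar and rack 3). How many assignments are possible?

426

Let Aᵢ (for i ∈ {1, 2, 3}) be the placements that put person i in their forbidden rack. Any j of these fix j positions, leaving (6−j)! ways to fill the rest, and there are C(3,j) ways to pick which j.
By inclusion–exclusion, the number of valid placements is Σ_{j=0}^{3} (−1)^j C(3,j)·(6−j)!.
Computing: 720 − 360 + 72 − 6 = 426.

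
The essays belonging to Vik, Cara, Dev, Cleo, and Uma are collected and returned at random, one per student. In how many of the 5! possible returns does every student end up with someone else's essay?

44

Let Aᵢ be the assignments in which student i gets their own essay. We want the size of the complement of A₁∪…∪A_5.
By inclusion–exclusion this is Σ_{j=0}^{5} (−1)^j C(5,j)·(5−j)!.
Computing: 120 − 120 + 60 − 20 + 5 − 1 = 44.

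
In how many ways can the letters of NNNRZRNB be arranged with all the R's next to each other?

Treat the 2 copies of R as a single block. The multiset to arrange is then {RR, B, N, N, N, N, Z}, 7 items in all.
That gives (7)!/(4!) = 210 arrangements.

210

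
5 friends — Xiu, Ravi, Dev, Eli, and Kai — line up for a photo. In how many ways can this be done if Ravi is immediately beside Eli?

48

Glue Ravi and Eli into one block (2 internal orders), leaving 4 units to arrange in a row.
So the count is 2·(4)! = 48.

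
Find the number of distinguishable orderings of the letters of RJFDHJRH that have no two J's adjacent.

3780

Total arrangements of RJFDHJRH: 8!/(2!·2!·2!) = 5040.
Arrangements with the J's together: treat JJ as one letter, giving (7)!/(2!·2!) = 1260.
Hence 5040 − 1260 = 3780.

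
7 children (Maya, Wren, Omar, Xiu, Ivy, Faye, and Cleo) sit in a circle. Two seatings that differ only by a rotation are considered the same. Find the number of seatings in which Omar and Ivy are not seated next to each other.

All circular seatings of 7 people number (6)! = 720.
Seatings with Omar beside Ivy: treat them as a block with 2 internal orders, giving 2 × (5)! = 240.
Subtracting, 720 − 240 = 480.

480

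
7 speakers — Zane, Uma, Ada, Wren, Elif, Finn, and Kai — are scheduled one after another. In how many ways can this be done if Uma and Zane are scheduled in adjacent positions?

Treat {Uma, Zane} as a single unit. There are 6 units to order, and the pair itself can be ordered 2 ways.
That gives 2 × 6! = 2 × 720 = 1440.

1440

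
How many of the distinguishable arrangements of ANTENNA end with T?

60

Fix T in the last position and arrange the remaining 6 letters.
Those 6 letters have A appearing twice and N appearing 3 times, giving (6)!/(3!·2!) = 60.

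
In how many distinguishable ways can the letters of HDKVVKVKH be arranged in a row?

5040

Letter multiplicities in HDKVVKVKH: D×1, H×2, K×3, V×3.
So there are 9! / (3!·3!·2!) = 5040 distinguishable arrangements.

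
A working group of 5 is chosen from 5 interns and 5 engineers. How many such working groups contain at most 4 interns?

251

Split by how many interns are chosen (0 through 4).
Sum: C(5,0)·C(5,5) + C(5,1)·C(5,4) + C(5,2)·C(5,3) + C(5,3)·C(5,2) + C(5,4)·C(5,1) = 1 + 25 + 100 + 100 + 25 = 251.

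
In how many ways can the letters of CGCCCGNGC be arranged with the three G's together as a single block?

42

Treat the 3 copies of G as a single block. The multiset to arrange is then {GGG, C, C, C, C, C, N}, 7 items in all.
That gives (7)!/(5!) = 42 arrangements.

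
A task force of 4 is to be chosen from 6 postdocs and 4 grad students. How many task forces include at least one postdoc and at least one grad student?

With no constraint there are C(10,4) = 210 possible selections.
Subtract selections that omit an entire group: no postdocs → C(4,4) = 1; no grad students → C(6,4) = 15.
Both groups omitted at once is impossible, so 210 − 16 = 194.

194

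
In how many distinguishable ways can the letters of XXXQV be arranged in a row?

20

The 5 letters of XXXQV have repeats: X appearing 3 times.
Dividing 5! = 120 by 3! = 6 for the repeated letters gives 20.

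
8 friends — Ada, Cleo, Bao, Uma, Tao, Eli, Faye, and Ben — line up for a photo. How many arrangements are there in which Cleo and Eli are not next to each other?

Of the 8! = 40320 arrangements, those with Cleo and Eli adjacent number 2 × 7! = 10080 (treat the pair as a block with 2 internal orders).
Complementary counting: 40320 − 10080 = 30240.

30240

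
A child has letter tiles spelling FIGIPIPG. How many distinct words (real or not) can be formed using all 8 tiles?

1680

Letter multiplicities in FIGIPIPG: F×1, G×2, I×3, P×2.
The number of distinct arrangements is 8!/(3!·2!·2!) = 40320/24 = 1680.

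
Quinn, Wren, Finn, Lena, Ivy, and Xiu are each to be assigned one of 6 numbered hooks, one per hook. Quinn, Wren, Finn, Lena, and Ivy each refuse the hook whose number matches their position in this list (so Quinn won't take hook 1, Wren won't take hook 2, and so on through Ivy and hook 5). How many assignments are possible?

Let Aᵢ (for 1 ≤ i ≤ 5) be the placements that put person i in their forbidden hook. Any j of these fix j positions, leaving (6−j)! ways to fill the rest, and there are C(5,j) ways to pick which j.
By inclusion–exclusion, the number of valid placements is Σ_{j=0}^{5} (−1)^j C(5,j)·(6−j)!.
Computing: 720 − 600 + 240 − 60 + 10 − 1 = 309.

309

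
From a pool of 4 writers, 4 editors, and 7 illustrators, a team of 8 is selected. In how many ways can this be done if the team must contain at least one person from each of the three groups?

Unrestricted: C(15,8) = 6435 ways to pick any 8 of the 15.
Selections missing a whole group: no writers → C(11,8) = 165; no editors → C(11,8) = 165; no illustrators → C(8,8) = 1.
Add back selections omitting two groups (i.e. drawn from a single group): C(4,8) + C(4,8) + C(7,8) = 0.
By inclusion–exclusion: 6435 − 331 + 0 = 6104.

6104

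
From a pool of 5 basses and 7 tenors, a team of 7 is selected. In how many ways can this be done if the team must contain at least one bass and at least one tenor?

791

Total 7-person selections from all 12: C(12,7) = 792.
Subtract selections that omit an entire group: no basses → C(7,7) = 1; no tenors → C(5,7) = 0.
Both groups omitted at once is impossible, so 792 − 1 = 791.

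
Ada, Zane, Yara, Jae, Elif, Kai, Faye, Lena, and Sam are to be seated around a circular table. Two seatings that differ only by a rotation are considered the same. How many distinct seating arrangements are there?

40320

Seat Ada anywhere (absorbing the rotational symmetry), then permute the other 8: (8)! = 40320.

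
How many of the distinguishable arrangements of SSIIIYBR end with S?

With the last slot taken by S, it remains to arrange the other 7 letters (SIIIYBR).
Those 7 letters have I appearing 3 times, giving (7)!/(3!) = 840.

840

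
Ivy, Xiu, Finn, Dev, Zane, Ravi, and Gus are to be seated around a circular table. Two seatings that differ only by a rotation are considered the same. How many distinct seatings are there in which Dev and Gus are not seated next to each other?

480

Without the restriction there are (6)! = 720 seatings.
Those with Dev next to Gus: fuse the pair into one unit and seat 6 units around a circle — 2·(5)! = 240.
Subtracting, 720 − 240 = 480.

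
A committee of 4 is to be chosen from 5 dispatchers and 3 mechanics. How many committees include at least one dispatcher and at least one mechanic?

With no constraint there are C(8,4) = 70 possible selections.
Subtract selections that omit an entire group: no dispatchers → C(3,4) = 0; no mechanics → C(5,4) = 5.
Both groups omitted at once is impossible, so 70 − 5 = 65.

65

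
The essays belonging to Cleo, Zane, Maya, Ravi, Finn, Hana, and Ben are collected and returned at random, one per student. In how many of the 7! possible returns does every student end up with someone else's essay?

Count assignments avoiding every fixed point. For any j of the 7 students fixed to their own essay, the other 7−j can be arranged in (7−j)! ways.
By inclusion–exclusion this is Σ_{j=0}^{7} (−1)^j C(7,j)·(7−j)!.
Computing: 5040 − 5040 + 2520 − 840 + 210 − 42 + 7 − 1 = 1854.

1854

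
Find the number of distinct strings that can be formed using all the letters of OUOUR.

30

The 5 letters of OUOUR have repeats: O appearing twice and U appearing twice.
The number of distinct arrangements is 5!/(2!·2!) = 120/4 = 30.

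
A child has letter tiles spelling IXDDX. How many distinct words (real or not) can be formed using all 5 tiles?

Letter multiplicities in IXDDX: D×2, I×1, X×2.
So there are 5! / (2!·2!) = 30 distinguishable arrangements.

30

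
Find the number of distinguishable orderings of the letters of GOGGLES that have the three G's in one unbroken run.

120

Treat the 3 copies of G as a single block. The multiset to arrange is then {GGG, E, L, O, S}, 5 items in all.
All 5 items are distinct, so there are (5)! = 120 arrangements.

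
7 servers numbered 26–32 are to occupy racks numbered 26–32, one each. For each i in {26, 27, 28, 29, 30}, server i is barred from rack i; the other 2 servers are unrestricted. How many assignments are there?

2428

Let Aᵢ (for 26 ≤ i ≤ 30) be the placements that put server i in its forbidden rack. Any j of these fix j positions, leaving (7−j)! ways to fill the rest, and there are C(5,j) ways to pick which j.
By inclusion–exclusion, the number of valid placements is Σ_{j=0}^{5} (−1)^j C(5,j)·(7−j)!.
Computing: 5040 − 3600 + 1200 − 240 + 30 − 2 = 2428.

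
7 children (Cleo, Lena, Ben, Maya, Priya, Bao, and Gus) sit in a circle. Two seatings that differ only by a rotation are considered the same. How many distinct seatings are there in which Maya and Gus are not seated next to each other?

480

All circular seatings of 7 people number (6)! = 720.
Those with Maya next to Gus: fuse the pair into one unit and seat 6 units around a circle — 2·(5)! = 240.
Subtracting, 720 − 240 = 480.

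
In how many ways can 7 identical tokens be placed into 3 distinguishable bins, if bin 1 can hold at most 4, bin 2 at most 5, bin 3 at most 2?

12

Ignoring the caps, the number of non-negative solutions to x_1+…+x_3 = 7 is C(9,2) = 36.
Subtract solutions that violate a single cap (substitute x_i' = x_i − (cap_i+1)): x_1 ≥ 5 gives C(4,2) = 6; x_2 ≥ 6 gives C(3,2) = 3; x_3 ≥ 3 gives C(6,2) = 15. Together 24.
No two caps can be exceeded simultaneously, so the pair terms are all 0.
By inclusion–exclusion the count is 36 − 24 + 0 = 12.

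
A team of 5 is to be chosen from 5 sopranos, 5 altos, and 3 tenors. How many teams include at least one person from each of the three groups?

With no constraint there are C(13,5) = 1287 possible selections.
Selections missing a whole group: no sopranos → C(8,5) = 56; no altos → C(8,5) = 56; no tenors → C(10,5) = 252.
Add back selections omitting two groups (i.e. drawn from a single group): C(5,5) + C(5,5) + C(3,5) = 2.
By inclusion–exclusion: 1287 − 364 + 2 = 925.

925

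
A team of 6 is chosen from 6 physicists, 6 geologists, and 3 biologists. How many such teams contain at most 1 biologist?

3300

Split by how many biologists are chosen (0 through 1).
Sum: C(3,0)·C(12,6) + C(3,1)·C(12,5) = 924 + 2376 = 3300.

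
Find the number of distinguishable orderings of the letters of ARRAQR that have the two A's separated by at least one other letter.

Total arrangements of ARRAQR: 6!/(3!·2!) = 60.
If the two A's are adjacent, glue them into one block, leaving 5 items to arrange: (5)!/(3!) = 20 ways.
Hence 60 − 20 = 40.

40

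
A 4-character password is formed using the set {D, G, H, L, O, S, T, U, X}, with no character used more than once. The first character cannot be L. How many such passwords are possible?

The first character has 9−1 = 8 choices (anything except L).
The remaining 3 characters are filled from the other 8 symbols without repetition: 8 × 7 × 6 = 336.
Total: 8 × 336 = 2688.

2688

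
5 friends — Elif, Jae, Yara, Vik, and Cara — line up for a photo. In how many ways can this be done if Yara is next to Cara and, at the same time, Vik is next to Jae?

24

Treat {Yara,Cara} as one block (2 orders) and {Vik,Jae} as another (2 orders).
That leaves 3 units to arrange: 2 × 2 × 3! = 4 × 6 = 24.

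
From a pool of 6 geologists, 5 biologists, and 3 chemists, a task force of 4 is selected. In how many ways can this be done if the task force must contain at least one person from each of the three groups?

With no constraint there are C(14,4) = 1001 possible selections.
Subtract selections that omit an entire group: no geologists → C(8,4) = 70; no biologists → C(9,4) = 126; no chemists → C(11,4) = 330.
Add back selections omitting two groups (i.e. drawn from a single group): C(6,4) + C(5,4) + C(3,4) = 20.
By inclusion–exclusion: 1001 − 526 + 20 = 495.

495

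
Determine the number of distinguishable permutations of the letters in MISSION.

MISSION has 7 letters with I appearing twice and S appearing twice.
Dividing 7! = 5040 by 2!·2! = 4 for the repeated letters gives 1260.

1260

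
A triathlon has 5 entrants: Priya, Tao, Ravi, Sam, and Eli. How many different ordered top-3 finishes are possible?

There are 5 choices for 1st place, 4 for 2nd, and 3 for 3rd.
That gives 5 × 4 × 3 = 60.

60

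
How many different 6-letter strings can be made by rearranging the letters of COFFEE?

COFFEE has 6 letters with E appearing twice and F appearing twice.
The number of distinct arrangements is 6!/(2!·2!) = 720/4 = 180.

180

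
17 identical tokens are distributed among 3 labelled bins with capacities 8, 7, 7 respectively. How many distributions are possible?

By stars and bars, unrestricted non-negative solutions to x_1+…+x_3 = 17 number C(17+2,2) = 171.
Subtract solutions that violate a single cap (substitute x_i' = x_i − (cap_i+1)): x_1 ≥ 9 gives C(10,2) = 45; x_2 ≥ 8 gives C(11,2) = 55; x_3 ≥ 8 gives C(11,2) = 55. Together 155.
Add back pairs where two caps are both exceeded: 1 + 1 + 3 = 5.
By inclusion–exclusion the count is 171 − 155 + 5 = 21.

21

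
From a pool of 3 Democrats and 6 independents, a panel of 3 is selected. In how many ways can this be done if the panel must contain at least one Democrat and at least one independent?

63

With no constraint there are C(9,3) = 84 possible selections.
Subtract selections that omit an entire group: no Democrats → C(6,3) = 20; no independents → C(3,3) = 1.
Both groups omitted at once is impossible, so 84 − 21 = 63.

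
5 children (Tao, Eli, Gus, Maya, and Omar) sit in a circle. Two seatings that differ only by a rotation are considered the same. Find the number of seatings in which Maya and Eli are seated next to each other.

12

Glue Maya and Eli into a block (2 internal orders). Seating 4 units around a circle gives (3)! arrangements.
So 2 × (3)! = 2 × 6 = 12.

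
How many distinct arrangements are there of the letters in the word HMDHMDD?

210

Letter multiplicities in HMDHMDD: D×3, H×2, M×2.
So there are 7! / (3!·2!·2!) = 210 distinguishable arrangements.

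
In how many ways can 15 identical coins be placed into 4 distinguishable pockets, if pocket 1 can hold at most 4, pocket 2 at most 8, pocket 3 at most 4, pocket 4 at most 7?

Ignoring the caps, the number of non-negative solutions to x_1+…+x_4 = 15 is C(18,3) = 816.
Subtract solutions that violate a single cap (substitute x_i' = x_i − (cap_i+1)): x_1 ≥ 5 gives C(13,3) = 286; x_2 ≥ 9 gives C(9,3) = 84; x_3 ≥ 5 gives C(13,3) = 286; x_4 ≥ 8 gives C(10,3) = 120. Together 776.
Add back pairs where two caps are both exceeded: 4 + 56 + 10 + 4 + 0 + 10 = 84.
By inclusion–exclusion the count is 816 − 776 + 84 = 124.

124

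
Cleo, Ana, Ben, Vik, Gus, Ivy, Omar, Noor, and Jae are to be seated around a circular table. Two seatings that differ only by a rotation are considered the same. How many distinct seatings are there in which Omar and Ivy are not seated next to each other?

30240

Without the restriction there are (8)! = 40320 seatings.
Those with Omar next to Ivy: fuse the pair into one unit and seat 8 units around a circle — 2·(7)! = 10080.
Subtracting, 40320 − 10080 = 30240.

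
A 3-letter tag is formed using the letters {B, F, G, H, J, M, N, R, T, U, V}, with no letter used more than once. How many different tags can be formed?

Choose and order 3 of the 11 symbols: the first letter has 11 options, the next 10, then 9.
That product is 11 × 10 × 9 = 990.

990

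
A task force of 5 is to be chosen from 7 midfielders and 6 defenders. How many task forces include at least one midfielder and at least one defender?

Unrestricted: C(13,5) = 1287 ways to pick any 5 of the 13.
Selections missing a whole group: no midfielders → C(6,5) = 6; no defenders → C(7,5) = 21.
Both groups omitted at once is impossible, so 1287 − 27 = 1260.

1260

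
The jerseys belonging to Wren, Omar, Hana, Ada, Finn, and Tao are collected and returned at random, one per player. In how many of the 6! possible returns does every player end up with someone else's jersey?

Let Aᵢ be the assignments in which player i gets their old jersey. We want the size of the complement of A₁∪…∪A_6.
By inclusion–exclusion this is Σ_{j=0}^{6} (−1)^j C(6,j)·(6−j)!.
Computing: 720 − 720 + 360 − 120 + 30 − 6 + 1 = 265.

265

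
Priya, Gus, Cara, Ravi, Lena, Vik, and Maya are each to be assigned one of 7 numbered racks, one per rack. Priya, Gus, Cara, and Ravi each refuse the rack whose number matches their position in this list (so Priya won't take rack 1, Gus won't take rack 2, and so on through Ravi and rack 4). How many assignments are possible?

Let Aᵢ (for 1 ≤ i ≤ 4) be the placements that put person i in their forbidden rack. Any j of these fix j positions, leaving (7−j)! ways to fill the rest, and there are C(4,j) ways to pick which j.
By inclusion–exclusion, the number of valid placements is Σ_{j=0}^{4} (−1)^j C(4,j)·(7−j)!.
Computing: 5040 − 2880 + 720 − 96 + 6 = 2790.

2790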